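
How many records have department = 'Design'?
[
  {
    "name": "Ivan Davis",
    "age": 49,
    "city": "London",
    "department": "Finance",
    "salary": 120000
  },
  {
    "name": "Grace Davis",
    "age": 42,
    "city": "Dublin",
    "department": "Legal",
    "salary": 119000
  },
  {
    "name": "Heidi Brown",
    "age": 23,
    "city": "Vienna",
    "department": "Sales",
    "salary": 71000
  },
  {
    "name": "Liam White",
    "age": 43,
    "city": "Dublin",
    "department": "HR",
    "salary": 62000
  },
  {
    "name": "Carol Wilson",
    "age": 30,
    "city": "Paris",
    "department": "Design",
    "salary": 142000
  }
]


Data: 5 records
Condition: department = 'Design'

Checking each record:
  Ivan Davis: Finance
  Grace Davis: Legal
  Heidi Brown: Sales
  Liam White: HR
  Carol Wilson: Design MATCH

Count: 1

1


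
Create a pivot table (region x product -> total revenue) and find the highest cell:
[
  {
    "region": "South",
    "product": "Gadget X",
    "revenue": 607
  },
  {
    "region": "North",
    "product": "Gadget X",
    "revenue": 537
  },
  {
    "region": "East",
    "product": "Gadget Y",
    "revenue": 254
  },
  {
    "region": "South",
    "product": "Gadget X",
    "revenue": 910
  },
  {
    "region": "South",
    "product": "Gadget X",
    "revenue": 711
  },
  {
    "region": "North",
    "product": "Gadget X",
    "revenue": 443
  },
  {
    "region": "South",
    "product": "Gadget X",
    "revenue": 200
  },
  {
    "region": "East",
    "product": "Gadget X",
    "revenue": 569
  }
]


Pivot: region (rows) x product (columns) -> total revenue

     Gadget X      Gadget Y    
East           569           254  
North          980             0  
South         2428             0  

Highest: South / Gadget X = $2428

South / Gadget X = $2428


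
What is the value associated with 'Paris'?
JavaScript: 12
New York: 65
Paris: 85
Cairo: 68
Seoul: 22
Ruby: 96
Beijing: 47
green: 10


Looking up key 'Paris'
Value: 85

85


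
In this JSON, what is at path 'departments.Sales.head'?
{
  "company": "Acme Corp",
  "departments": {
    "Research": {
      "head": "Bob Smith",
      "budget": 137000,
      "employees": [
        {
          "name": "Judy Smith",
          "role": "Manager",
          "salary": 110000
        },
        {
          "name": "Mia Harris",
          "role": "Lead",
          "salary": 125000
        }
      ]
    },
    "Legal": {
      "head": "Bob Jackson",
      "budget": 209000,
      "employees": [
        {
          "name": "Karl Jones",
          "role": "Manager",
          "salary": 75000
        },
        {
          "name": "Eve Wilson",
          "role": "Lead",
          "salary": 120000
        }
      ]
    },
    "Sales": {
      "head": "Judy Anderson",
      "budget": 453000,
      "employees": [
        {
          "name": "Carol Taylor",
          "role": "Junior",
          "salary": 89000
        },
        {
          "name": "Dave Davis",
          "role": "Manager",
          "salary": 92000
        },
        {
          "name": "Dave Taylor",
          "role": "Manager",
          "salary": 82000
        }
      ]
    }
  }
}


Path: departments.Sales.head

Navigate:
  -> departments
  -> Sales
  -> head = 'Judy Anderson'

Judy Anderson


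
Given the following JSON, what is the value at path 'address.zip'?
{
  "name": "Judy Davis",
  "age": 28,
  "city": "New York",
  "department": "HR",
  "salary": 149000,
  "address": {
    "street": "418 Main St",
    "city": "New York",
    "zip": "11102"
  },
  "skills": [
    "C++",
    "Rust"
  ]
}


Query: address.zip
Path: address -> zip
Value: 11102

11102


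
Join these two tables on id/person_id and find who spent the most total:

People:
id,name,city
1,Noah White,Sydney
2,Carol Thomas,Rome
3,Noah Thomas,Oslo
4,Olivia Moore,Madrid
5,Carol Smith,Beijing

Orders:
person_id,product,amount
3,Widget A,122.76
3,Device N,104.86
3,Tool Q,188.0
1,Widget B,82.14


Join on: people.id = orders.person_id

Joined rows:
  Noah Thomas (Oslo) bought Widget A for $122.76
  Noah Thomas (Oslo) bought Device N for $104.86
  Noah Thomas (Oslo) bought Tool Q for $188.0
  Noah White (Sydney) bought Widget B for $82.14

Total per person:
  Noah Thomas: $415.62
  Noah White: $82.14

Top spender: Noah Thomas ($415.62)

Noah Thomas ($415.62)


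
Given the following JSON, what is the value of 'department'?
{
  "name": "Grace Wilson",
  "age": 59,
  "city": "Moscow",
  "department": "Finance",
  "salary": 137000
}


Looking up field 'department'
Value: Finance

Finance


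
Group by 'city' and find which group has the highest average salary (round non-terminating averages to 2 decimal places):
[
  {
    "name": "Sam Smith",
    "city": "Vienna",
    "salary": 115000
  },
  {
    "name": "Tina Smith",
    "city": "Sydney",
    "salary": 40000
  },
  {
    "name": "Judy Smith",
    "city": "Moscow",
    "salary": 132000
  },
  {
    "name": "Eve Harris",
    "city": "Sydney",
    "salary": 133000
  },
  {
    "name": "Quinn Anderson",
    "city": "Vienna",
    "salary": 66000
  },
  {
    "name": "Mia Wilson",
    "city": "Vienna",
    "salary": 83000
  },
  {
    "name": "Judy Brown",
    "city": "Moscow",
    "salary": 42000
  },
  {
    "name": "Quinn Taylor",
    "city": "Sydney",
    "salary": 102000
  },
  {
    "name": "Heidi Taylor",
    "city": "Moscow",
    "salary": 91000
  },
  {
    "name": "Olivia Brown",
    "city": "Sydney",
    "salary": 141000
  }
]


Group by: city

Groups:
  Moscow: 3 people, avg salary = 265000/3 ≈ $88333.33
  Sydney: 4 people, avg salary = 416000/4 = $104000
  Vienna: 3 people, avg salary = 264000/3 = $88000

Highest average salary: Sydney ($104000)

Sydney ($104000)


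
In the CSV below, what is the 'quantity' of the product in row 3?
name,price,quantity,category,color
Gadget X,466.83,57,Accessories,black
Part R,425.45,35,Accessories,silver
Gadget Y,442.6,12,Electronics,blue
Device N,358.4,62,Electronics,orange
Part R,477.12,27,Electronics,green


Query: Row 3 ('Gadget Y'), column 'quantity'
Value: 12

12


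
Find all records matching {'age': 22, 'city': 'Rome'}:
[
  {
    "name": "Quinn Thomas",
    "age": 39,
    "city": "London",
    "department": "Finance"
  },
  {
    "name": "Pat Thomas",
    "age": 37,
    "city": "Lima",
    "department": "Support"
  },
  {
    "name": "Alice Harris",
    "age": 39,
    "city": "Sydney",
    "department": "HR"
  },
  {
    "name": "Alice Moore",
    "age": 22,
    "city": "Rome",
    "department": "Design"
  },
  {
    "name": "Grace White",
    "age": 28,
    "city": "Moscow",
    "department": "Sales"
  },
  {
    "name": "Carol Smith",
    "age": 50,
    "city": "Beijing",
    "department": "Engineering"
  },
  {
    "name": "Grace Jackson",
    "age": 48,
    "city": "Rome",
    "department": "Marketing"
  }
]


Search criteria: {'age': 22, 'city': 'Rome'}

Checking 7 records:
  Quinn Thomas: {age: 39, city: London}
  Pat Thomas: {age: 37, city: Lima}
  Alice Harris: {age: 39, city: Sydney}
  Alice Moore: {age: 22, city: Rome} <-- MATCH
  Grace White: {age: 28, city: Moscow}
  Carol Smith: {age: 50, city: Beijing}
  Grace Jackson: {age: 48, city: Rome}

Matches: ["Alice Moore"]

["Alice Moore"]


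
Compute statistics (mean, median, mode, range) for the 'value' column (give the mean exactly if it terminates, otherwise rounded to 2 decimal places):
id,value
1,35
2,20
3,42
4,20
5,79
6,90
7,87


Data: [35, 20, 42, 20, 79, 90, 87]
Count: 7
Sum: 373
Mean: 373/7 ≈ 53.29 (rounded to 2 decimal places)
Sorted: [20, 20, 35, 42, 79, 87, 90]
Median: 42.0
Mode: 20 (2 times)
Range: 90 - 20 = 70
Min: 20, Max: 90

mean≈53.29, median=42.0, mode=20, range=70


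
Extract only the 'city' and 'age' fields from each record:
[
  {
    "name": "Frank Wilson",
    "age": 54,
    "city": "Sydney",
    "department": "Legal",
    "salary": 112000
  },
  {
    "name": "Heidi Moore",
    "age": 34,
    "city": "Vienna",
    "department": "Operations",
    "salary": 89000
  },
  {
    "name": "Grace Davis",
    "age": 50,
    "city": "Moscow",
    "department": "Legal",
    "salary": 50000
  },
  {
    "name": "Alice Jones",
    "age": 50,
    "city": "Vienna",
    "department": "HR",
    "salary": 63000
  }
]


Original: 4 records with fields: name, age, city, department, salary
Keep: ['city', 'age']
Drop: ['name', 'department', 'salary']
Result: 4 records, 2 fields each

[
  {
    "city": "Sydney",
    "age": 54
  },
  {
    "city": "Vienna",
    "age": 34
  },
  {
    "city": "Moscow",
    "age": 50
  },
  {
    "city": "Vienna",
    "age": 50
  }
]


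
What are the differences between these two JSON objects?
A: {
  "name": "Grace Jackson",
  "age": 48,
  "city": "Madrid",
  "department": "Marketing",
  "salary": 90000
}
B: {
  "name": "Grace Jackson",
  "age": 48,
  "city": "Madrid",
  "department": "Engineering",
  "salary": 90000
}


Comparing each field (in key order):
  name: same
  age: same
  city: same
  department: DIFFERENT
  salary: same
Differences:
  department: Marketing -> Engineering

1 field(s) changed

1 change: department


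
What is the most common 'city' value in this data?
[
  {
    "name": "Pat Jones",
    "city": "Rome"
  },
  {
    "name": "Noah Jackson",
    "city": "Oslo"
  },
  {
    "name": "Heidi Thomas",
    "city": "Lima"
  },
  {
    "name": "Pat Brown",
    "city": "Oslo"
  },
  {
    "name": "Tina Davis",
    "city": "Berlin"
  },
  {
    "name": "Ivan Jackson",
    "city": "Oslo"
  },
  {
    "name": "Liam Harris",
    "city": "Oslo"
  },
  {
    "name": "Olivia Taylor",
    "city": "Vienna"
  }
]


Counting 'city' values across 8 records:

  Oslo: 4 ####
  Rome: 1 #
  Lima: 1 #
  Berlin: 1 #
  Vienna: 1 #

Most common: Oslo (4 times)

Oslo (4 times)


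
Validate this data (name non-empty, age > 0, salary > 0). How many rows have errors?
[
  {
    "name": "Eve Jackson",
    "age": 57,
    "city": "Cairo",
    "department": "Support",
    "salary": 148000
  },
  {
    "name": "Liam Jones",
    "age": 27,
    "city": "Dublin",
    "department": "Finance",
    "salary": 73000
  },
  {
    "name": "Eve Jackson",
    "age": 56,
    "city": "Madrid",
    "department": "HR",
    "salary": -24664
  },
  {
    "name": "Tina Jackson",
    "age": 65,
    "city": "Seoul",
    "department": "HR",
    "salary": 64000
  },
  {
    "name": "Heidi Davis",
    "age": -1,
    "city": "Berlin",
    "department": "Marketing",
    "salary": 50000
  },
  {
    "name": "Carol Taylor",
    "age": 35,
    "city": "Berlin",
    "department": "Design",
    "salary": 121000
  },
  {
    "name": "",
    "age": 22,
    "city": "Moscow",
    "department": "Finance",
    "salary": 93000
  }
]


Validating 7 records:
Rules: name non-empty, age > 0, salary > 0

  Row 1 (Eve Jackson): OK
  Row 2 (Liam Jones): OK
  Row 3 (Eve Jackson): negative salary: -24664
  Row 4 (Tina Jackson): OK
  Row 5 (Heidi Davis): negative age: -1
  Row 6 (Carol Taylor): OK
  Row 7 (???): empty name

Total errors: 3

3 errors


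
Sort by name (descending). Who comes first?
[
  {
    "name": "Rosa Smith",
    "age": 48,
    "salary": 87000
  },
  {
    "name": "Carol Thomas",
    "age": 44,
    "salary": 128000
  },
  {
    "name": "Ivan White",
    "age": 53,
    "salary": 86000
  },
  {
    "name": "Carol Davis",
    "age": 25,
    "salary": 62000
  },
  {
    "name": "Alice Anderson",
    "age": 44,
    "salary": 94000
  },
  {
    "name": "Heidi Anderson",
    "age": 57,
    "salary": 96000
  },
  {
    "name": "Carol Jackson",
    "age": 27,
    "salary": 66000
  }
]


Sort by: name (descending)

Sorted order:
  1. Rosa Smith (name = Rosa Smith)
  2. Ivan White (name = Ivan White)
  3. Heidi Anderson (name = Heidi Anderson)
  4. Carol Thomas (name = Carol Thomas)
  5. Carol Jackson (name = Carol Jackson)
  6. Carol Davis (name = Carol Davis)
  7. Alice Anderson (name = Alice Anderson)

First: Rosa Smith

Rosa Smith


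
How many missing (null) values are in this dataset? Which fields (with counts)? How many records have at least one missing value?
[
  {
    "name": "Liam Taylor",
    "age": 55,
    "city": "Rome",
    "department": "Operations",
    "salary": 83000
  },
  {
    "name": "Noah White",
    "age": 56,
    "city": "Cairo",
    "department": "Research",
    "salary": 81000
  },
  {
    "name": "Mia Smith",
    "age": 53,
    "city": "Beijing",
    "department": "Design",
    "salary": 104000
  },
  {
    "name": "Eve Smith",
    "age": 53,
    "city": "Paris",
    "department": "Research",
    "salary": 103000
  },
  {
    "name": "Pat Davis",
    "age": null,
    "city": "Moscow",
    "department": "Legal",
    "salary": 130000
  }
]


Checking for missing (null) values in 5 records:

  Liam Taylor: complete
  Noah White: complete
  Mia Smith: complete
  Eve Smith: complete
  Pat Davis: age

Per field:
  name: 0 missing
  age: 1 missing
  city: 0 missing
  department: 0 missing
  salary: 0 missing

Total missing values: 1
Records with any missing: 1

1 missing values (age: 1); 1 incomplete records


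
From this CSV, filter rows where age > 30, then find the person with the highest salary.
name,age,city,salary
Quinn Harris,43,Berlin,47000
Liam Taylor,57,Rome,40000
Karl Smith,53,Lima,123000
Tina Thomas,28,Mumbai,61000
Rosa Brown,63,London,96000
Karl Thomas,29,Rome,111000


Filter: age > 30
Sort by: salary (descending)

Filtered records (4):
  Karl Smith, age 53, salary $123000
  Rosa Brown, age 63, salary $96000
  Quinn Harris, age 43, salary $47000
  Liam Taylor, age 57, salary $40000

Highest salary: Karl Smith ($123000)

Karl Smith


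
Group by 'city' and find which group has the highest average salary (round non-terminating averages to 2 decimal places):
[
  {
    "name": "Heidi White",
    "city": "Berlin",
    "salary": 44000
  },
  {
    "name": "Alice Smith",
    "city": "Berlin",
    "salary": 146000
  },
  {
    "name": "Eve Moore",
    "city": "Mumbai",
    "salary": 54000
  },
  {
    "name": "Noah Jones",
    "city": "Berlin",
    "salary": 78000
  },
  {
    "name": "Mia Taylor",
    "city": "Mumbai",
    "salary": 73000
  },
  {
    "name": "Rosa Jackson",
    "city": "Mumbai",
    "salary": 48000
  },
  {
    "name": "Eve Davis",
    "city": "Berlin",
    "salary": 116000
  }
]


Group by: city

Groups:
  Berlin: 4 people, avg salary = 384000/4 = $96000
  Mumbai: 3 people, avg salary = 175000/3 ≈ $58333.33

Highest average salary: Berlin ($96000)

Berlin ($96000)


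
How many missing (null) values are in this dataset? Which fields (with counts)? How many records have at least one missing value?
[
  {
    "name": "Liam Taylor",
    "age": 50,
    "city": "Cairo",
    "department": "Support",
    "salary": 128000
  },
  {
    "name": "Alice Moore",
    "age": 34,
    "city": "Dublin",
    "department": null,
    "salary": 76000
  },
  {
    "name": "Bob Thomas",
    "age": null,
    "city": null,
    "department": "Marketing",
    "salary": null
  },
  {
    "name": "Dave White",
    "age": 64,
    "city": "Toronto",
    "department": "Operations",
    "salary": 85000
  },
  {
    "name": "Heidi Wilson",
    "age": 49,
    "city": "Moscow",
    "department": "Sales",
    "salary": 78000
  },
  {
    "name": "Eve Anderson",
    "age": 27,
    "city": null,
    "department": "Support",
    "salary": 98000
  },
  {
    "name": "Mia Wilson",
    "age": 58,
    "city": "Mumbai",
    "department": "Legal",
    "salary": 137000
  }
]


Checking for missing (null) values in 7 records:

  Liam Taylor: complete
  Alice Moore: department
  Bob Thomas: age, city, salary
  Dave White: complete
  Heidi Wilson: complete
  Eve Anderson: city
  Mia Wilson: complete

Per field:
  name: 0 missing
  age: 1 missing
  city: 2 missing
  department: 1 missing
  salary: 1 missing

Total missing values: 5
Records with any missing: 3

5 missing values (age: 1, city: 2, department: 1, salary: 1); 3 incomplete records


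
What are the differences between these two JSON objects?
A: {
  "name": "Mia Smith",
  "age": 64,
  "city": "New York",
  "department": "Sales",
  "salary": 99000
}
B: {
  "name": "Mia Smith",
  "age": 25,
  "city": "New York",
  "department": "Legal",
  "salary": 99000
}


Comparing each field (in key order):
  name: same
  age: DIFFERENT
  city: same
  department: DIFFERENT
  salary: same
Differences:
  age: 64 -> 25
  department: Sales -> Legal

2 field(s) changed

2 changes: age, department


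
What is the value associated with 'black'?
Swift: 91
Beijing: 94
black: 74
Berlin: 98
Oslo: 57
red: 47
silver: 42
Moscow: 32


Looking up key 'black'
Value: 74

74


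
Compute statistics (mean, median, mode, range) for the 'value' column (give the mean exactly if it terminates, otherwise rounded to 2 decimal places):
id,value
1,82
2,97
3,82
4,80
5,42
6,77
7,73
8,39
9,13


Data: [82, 97, 82, 80, 42, 77, 73, 39, 13]
Count: 9
Sum: 585
Mean: 585/9 = 65
Sorted: [13, 39, 42, 73, 77, 80, 82, 82, 97]
Median: 77.0
Mode: 82 (2 times)
Range: 97 - 13 = 84
Min: 13, Max: 97

mean=65, median=77.0, mode=82, range=84


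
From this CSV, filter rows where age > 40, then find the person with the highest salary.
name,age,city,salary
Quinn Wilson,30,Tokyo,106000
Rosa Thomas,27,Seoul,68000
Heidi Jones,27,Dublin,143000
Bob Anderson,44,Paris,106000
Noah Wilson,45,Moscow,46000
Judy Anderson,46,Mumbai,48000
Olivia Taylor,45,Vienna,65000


Filter: age > 40
Sort by: salary (descending)

Filtered records (4):
  Bob Anderson, age 44, salary $106000
  Olivia Taylor, age 45, salary $65000
  Judy Anderson, age 46, salary $48000
  Noah Wilson, age 45, salary $46000

Highest salary: Bob Anderson ($106000)

Bob Anderson


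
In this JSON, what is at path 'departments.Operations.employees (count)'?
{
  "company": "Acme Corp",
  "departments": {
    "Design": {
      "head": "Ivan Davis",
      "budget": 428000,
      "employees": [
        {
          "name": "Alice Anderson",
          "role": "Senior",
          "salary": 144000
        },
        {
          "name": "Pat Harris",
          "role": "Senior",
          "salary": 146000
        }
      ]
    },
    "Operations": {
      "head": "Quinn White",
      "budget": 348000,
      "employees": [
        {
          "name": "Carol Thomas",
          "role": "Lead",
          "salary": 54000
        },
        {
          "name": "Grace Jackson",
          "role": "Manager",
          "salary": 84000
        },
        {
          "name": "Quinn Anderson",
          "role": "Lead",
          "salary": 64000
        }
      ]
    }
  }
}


Path: departments.Operations.employees (count)

Navigate:
  -> departments
  -> Operations
  -> employees (array, length 3)

3


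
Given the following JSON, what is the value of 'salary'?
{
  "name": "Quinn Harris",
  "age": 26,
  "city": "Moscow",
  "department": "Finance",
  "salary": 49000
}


Looking up field 'salary'
Value: 49000

49000


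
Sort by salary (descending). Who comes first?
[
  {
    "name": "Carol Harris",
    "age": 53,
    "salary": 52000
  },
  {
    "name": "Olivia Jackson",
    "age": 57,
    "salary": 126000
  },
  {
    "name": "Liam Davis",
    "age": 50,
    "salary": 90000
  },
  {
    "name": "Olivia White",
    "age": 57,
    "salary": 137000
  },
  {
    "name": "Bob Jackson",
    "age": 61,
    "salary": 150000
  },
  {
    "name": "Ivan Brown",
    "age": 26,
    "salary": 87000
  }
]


Sort by: salary (descending)

Sorted order:
  1. Bob Jackson (salary = 150000)
  2. Olivia White (salary = 137000)
  3. Olivia Jackson (salary = 126000)
  4. Liam Davis (salary = 90000)
  5. Ivan Brown (salary = 87000)
  6. Carol Harris (salary = 52000)

First: Bob Jackson

Bob Jackson


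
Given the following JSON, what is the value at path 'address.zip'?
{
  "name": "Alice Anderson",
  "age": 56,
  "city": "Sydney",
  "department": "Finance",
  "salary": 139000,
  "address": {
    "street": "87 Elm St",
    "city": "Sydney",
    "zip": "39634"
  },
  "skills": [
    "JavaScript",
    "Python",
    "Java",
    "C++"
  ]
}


Query: address.zip
Path: address -> zip
Value: 39634

39634


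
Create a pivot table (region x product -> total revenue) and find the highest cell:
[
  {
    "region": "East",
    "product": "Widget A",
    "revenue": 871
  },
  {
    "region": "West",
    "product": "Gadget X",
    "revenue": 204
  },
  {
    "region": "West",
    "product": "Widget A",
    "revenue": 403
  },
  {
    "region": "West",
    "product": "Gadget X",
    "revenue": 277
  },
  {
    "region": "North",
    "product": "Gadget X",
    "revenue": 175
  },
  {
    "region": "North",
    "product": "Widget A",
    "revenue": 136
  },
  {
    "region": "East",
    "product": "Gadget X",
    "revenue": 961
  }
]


Pivot: region (rows) x product (columns) -> total revenue

     Gadget X      Widget A    
East           961           871  
North          175           136  
West           481           403  

Highest: East / Gadget X = $961

East / Gadget X = $961


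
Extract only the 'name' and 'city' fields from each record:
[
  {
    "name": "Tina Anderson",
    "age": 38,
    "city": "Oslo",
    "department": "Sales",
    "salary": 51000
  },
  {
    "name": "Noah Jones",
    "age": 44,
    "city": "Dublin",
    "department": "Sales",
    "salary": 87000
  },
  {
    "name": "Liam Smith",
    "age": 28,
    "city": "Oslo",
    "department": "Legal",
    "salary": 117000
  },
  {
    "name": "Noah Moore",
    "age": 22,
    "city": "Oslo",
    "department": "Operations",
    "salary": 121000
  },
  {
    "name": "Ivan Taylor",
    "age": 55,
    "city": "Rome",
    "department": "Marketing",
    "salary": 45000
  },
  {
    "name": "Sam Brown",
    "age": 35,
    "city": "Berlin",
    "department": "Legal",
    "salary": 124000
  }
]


Original: 6 records with fields: name, age, city, department, salary
Keep: ['name', 'city']
Drop: ['age', 'department', 'salary']
Result: 6 records, 2 fields each

[
  {
    "name": "Tina Anderson",
    "city": "Oslo"
  },
  {
    "name": "Noah Jones",
    "city": "Dublin"
  },
  {
    "name": "Liam Smith",
    "city": "Oslo"
  },
  {
    "name": "Noah Moore",
    "city": "Oslo"
  },
  {
    "name": "Ivan Taylor",
    "city": "Rome"
  },
  {
    "name": "Sam Brown",
    "city": "Berlin"
  }
]


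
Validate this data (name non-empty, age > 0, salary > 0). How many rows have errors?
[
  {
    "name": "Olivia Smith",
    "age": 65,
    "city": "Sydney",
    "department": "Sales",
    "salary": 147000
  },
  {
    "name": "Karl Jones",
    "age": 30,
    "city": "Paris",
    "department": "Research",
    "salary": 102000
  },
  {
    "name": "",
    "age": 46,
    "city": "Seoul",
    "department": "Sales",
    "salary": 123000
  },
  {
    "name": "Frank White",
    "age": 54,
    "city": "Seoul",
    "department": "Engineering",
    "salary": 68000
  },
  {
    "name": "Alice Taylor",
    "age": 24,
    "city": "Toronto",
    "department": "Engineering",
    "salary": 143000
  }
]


Validating 5 records:
Rules: name non-empty, age > 0, salary > 0

  Row 1 (Olivia Smith): OK
  Row 2 (Karl Jones): OK
  Row 3 (???): empty name
  Row 4 (Frank White): OK
  Row 5 (Alice Taylor): OK

Total errors: 1

1 errors


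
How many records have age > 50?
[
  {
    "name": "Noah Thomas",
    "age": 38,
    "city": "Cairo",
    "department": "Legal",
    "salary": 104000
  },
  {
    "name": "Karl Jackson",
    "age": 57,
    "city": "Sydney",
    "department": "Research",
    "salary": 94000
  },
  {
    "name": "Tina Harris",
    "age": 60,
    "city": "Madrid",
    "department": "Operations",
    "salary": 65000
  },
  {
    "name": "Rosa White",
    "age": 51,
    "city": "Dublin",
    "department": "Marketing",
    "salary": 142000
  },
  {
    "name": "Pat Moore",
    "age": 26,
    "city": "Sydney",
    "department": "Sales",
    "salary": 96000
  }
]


Data: 5 records
Condition: age > 50

Checking each record:
  Noah Thomas: 38
  Karl Jackson: 57 MATCH
  Tina Harris: 60 MATCH
  Rosa White: 51 MATCH
  Pat Moore: 26

Count: 3

3


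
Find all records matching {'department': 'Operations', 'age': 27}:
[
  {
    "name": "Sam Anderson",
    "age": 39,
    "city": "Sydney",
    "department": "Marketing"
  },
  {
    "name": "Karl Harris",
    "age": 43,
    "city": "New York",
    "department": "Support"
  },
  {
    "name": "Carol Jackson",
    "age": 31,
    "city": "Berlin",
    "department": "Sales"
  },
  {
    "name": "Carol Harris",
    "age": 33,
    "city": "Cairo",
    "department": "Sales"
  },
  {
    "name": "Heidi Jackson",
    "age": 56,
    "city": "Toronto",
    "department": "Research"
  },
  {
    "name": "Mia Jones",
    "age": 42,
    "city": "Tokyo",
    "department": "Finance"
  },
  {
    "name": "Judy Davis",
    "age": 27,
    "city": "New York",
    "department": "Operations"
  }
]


Search criteria: {'department': 'Operations', 'age': 27}

Checking 7 records:
  Sam Anderson: {department: Marketing, age: 39}
  Karl Harris: {department: Support, age: 43}
  Carol Jackson: {department: Sales, age: 31}
  Carol Harris: {department: Sales, age: 33}
  Heidi Jackson: {department: Research, age: 56}
  Mia Jones: {department: Finance, age: 42}
  Judy Davis: {department: Operations, age: 27} <-- MATCH

Matches: ["Judy Davis"]

["Judy Davis"]


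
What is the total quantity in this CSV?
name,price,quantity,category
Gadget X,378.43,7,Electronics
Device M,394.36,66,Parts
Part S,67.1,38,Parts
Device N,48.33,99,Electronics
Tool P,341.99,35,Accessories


Computing total quantity:
Values: [7, 66, 38, 99, 35]
Sum = 245

245


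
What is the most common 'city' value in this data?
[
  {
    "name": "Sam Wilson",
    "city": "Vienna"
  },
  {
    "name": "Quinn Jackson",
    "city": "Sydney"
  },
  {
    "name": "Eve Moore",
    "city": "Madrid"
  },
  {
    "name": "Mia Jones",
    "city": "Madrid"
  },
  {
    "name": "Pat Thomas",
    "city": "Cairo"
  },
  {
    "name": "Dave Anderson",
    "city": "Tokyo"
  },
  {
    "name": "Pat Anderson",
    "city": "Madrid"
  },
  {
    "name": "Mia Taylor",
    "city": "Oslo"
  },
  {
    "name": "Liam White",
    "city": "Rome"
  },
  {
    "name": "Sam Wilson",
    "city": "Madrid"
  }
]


Counting 'city' values across 10 records:

  Madrid: 4 ####
  Vienna: 1 #
  Sydney: 1 #
  Cairo: 1 #
  Tokyo: 1 #
  Oslo: 1 #
  Rome: 1 #

Most common: Madrid (4 times)

Madrid (4 times)


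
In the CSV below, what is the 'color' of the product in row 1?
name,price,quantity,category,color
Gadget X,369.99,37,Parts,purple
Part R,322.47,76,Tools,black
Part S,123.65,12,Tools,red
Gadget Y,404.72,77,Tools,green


Query: Row 1 ('Gadget X'), column 'color'
Value: purple

purple


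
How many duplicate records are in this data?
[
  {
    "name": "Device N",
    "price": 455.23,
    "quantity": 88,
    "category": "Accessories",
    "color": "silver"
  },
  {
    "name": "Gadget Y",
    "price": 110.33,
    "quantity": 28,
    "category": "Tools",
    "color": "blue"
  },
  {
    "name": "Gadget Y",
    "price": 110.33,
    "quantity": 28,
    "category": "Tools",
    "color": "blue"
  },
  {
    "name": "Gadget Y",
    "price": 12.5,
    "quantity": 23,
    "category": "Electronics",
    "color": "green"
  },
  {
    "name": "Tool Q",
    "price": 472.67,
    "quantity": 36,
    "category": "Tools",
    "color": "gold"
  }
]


Checking 5 records for duplicates:

  Row 1: Device N ($455.23, qty 88)
  Row 2: Gadget Y ($110.33, qty 28)
  Row 3: Gadget Y ($110.33, qty 28) <-- DUPLICATE
  Row 4: Gadget Y ($12.5, qty 23)
  Row 5: Tool Q ($472.67, qty 36)

Duplicates found: 1
Unique records: 4

1 duplicates, 4 unique


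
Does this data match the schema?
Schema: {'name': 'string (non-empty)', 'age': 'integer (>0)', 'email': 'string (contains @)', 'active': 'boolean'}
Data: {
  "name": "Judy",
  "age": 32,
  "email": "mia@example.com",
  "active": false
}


Validating each field against schema:
  name: OK (non-empty string)
  age: OK (positive integer)
  email: OK (string with @)
  active: OK (boolean)

Result: VALID

VALID


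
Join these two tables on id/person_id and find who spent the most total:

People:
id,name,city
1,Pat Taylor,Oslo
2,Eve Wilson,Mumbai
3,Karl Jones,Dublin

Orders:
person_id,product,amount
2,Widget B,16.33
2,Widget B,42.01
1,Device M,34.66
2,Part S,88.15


Join on: people.id = orders.person_id

Joined rows:
  Eve Wilson (Mumbai) bought Widget B for $16.33
  Eve Wilson (Mumbai) bought Widget B for $42.01
  Pat Taylor (Oslo) bought Device M for $34.66
  Eve Wilson (Mumbai) bought Part S for $88.15

Total per person:
  Eve Wilson: $146.49
  Pat Taylor: $34.66

Top spender: Eve Wilson ($146.49)

Eve Wilson ($146.49)


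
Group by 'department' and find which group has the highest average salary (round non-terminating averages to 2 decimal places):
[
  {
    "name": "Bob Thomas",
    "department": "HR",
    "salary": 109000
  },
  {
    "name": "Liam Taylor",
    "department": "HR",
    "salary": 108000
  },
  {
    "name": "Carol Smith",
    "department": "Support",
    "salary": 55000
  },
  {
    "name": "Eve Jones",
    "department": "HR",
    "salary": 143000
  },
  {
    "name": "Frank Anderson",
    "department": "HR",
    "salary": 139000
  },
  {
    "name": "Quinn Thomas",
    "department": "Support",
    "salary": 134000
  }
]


Group by: department

Groups:
  HR: 4 people, avg salary = 499000/4 = $124750
  Support: 2 people, avg salary = 189000/2 = $94500

Highest average salary: HR ($124750)

HR ($124750)


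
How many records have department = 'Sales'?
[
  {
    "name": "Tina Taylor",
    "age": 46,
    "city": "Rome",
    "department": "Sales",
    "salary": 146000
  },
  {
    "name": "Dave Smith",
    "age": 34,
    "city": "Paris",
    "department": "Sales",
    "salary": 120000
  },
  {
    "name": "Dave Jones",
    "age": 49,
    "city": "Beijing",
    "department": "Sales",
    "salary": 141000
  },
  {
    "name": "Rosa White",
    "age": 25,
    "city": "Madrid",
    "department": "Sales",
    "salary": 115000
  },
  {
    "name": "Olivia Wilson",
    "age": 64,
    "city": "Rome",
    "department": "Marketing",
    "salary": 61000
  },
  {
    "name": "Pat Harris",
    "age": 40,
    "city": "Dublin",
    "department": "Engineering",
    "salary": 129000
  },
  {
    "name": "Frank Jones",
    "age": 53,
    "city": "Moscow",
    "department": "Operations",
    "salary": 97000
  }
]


Data: 7 records
Condition: department = 'Sales'

Checking each record:
  Tina Taylor: Sales MATCH
  Dave Smith: Sales MATCH
  Dave Jones: Sales MATCH
  Rosa White: Sales MATCH
  Olivia Wilson: Marketing
  Pat Harris: Engineering
  Frank Jones: Operations

Count: 4

4


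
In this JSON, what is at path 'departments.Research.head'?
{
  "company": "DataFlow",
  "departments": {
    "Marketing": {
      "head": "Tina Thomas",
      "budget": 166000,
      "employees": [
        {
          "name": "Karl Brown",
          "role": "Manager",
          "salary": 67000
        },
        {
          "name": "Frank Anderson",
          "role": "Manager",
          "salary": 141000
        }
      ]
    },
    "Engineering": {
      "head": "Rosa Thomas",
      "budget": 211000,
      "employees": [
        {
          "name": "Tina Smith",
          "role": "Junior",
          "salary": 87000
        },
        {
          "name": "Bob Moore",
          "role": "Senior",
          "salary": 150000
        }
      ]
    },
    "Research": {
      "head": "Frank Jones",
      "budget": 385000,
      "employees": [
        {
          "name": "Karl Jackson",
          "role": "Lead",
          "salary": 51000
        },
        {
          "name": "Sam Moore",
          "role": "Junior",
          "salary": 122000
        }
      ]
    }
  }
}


Path: departments.Research.head

Navigate:
  -> departments
  -> Research
  -> head = 'Frank Jones'

Frank Jones


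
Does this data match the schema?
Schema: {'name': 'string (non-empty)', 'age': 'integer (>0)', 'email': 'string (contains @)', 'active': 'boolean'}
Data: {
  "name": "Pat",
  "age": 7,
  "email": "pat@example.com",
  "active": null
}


Validating each field against schema:
  name: OK (non-empty string)
  age: OK (positive integer)
  email: OK (string with @)
  active: FAIL (null is not a boolean)

Result: INVALID (1 error: active)

INVALID (1 error: active)


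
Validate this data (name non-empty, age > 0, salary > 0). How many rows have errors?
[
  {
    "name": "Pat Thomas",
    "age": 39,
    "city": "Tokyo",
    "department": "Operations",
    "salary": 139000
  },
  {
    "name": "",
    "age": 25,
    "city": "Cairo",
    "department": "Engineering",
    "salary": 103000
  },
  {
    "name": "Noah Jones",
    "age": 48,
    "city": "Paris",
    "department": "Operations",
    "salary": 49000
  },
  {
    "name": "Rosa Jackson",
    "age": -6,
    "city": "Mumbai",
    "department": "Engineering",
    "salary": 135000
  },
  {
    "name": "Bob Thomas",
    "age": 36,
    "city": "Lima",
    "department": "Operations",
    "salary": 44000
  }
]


Validating 5 records:
Rules: name non-empty, age > 0, salary > 0

  Row 1 (Pat Thomas): OK
  Row 2 (???): empty name
  Row 3 (Noah Jones): OK
  Row 4 (Rosa Jackson): negative age: -6
  Row 5 (Bob Thomas): OK

Total errors: 2

2 errors


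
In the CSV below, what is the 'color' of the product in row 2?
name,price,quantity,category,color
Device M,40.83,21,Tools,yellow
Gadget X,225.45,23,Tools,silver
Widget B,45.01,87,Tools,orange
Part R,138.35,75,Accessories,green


Query: Row 2 ('Gadget X'), column 'color'
Value: silver

silver


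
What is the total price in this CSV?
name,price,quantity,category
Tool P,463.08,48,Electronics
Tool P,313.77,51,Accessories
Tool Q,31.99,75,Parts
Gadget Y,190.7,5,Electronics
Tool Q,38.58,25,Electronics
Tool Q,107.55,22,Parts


Computing total price:
Values: [463.08, 313.77, 31.99, 190.7, 38.58, 107.55]
Sum = 1145.67

1145.67


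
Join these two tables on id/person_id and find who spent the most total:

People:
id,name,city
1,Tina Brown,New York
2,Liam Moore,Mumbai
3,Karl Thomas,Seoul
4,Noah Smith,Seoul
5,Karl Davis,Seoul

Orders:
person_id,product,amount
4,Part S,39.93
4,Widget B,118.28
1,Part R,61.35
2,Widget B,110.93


Join on: people.id = orders.person_id

Joined rows:
  Noah Smith (Seoul) bought Part S for $39.93
  Noah Smith (Seoul) bought Widget B for $118.28
  Tina Brown (New York) bought Part R for $61.35
  Liam Moore (Mumbai) bought Widget B for $110.93

Total per person:
  Noah Smith: $158.21
  Liam Moore: $110.93
  Tina Brown: $61.35

Top spender: Noah Smith ($158.21)

Noah Smith ($158.21)


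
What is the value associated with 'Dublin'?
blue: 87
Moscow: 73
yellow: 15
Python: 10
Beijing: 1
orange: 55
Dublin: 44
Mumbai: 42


Looking up key 'Dublin'
Value: 44

44


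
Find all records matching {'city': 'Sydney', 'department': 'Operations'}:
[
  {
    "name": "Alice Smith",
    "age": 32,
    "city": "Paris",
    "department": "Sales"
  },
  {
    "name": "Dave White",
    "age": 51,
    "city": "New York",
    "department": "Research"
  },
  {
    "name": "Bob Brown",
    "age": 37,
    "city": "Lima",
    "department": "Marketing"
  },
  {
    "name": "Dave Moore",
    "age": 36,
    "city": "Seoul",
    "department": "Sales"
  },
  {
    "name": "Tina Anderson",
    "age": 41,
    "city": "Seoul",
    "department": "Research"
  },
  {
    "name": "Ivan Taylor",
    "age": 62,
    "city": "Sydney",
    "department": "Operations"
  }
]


Search criteria: {'city': 'Sydney', 'department': 'Operations'}

Checking 6 records:
  Alice Smith: {city: Paris, department: Sales}
  Dave White: {city: New York, department: Research}
  Bob Brown: {city: Lima, department: Marketing}
  Dave Moore: {city: Seoul, department: Sales}
  Tina Anderson: {city: Seoul, department: Research}
  Ivan Taylor: {city: Sydney, department: Operations} <-- MATCH

Matches: ["Ivan Taylor"]

["Ivan Taylor"]


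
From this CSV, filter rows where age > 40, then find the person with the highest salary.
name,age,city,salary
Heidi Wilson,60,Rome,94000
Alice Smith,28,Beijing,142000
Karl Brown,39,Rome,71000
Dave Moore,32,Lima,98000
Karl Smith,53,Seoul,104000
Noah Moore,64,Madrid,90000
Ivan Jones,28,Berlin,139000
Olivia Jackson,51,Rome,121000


Filter: age > 40
Sort by: salary (descending)

Filtered records (4):
  Olivia Jackson, age 51, salary $121000
  Karl Smith, age 53, salary $104000
  Heidi Wilson, age 60, salary $94000
  Noah Moore, age 64, salary $90000

Highest salary: Olivia Jackson ($121000)

Olivia Jackson


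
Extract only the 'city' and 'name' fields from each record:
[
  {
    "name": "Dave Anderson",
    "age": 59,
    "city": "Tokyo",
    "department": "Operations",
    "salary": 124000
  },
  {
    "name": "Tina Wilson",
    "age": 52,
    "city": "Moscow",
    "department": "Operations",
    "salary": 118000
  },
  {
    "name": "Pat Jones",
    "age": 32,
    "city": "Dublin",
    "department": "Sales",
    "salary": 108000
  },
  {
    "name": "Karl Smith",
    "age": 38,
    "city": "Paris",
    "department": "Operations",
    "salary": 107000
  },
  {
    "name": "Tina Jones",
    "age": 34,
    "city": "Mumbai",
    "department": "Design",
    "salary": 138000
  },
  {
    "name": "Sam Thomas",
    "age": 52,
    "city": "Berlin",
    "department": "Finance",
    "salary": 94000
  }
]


Original: 6 records with fields: name, age, city, department, salary
Keep: ['city', 'name']
Drop: ['age', 'department', 'salary']
Result: 6 records, 2 fields each

[
  {
    "city": "Tokyo",
    "name": "Dave Anderson"
  },
  {
    "city": "Moscow",
    "name": "Tina Wilson"
  },
  {
    "city": "Dublin",
    "name": "Pat Jones"
  },
  {
    "city": "Paris",
    "name": "Karl Smith"
  },
  {
    "city": "Mumbai",
    "name": "Tina Jones"
  },
  {
    "city": "Berlin",
    "name": "Sam Thomas"
  }
]


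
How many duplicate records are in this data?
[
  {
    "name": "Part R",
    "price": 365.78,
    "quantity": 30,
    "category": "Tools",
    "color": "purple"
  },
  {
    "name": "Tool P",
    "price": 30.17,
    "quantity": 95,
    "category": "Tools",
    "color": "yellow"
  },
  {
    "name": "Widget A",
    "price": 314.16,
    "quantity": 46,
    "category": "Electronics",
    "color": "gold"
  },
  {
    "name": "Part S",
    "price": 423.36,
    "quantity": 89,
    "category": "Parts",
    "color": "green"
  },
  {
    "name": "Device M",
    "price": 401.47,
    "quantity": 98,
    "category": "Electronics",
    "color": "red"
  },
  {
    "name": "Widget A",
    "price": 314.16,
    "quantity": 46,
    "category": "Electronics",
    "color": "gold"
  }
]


Checking 6 records for duplicates:

  Row 1: Part R ($365.78, qty 30)
  Row 2: Tool P ($30.17, qty 95)
  Row 3: Widget A ($314.16, qty 46)
  Row 4: Part S ($423.36, qty 89)
  Row 5: Device M ($401.47, qty 98)
  Row 6: Widget A ($314.16, qty 46) <-- DUPLICATE

Duplicates found: 1
Unique records: 5

1 duplicates, 5 unique


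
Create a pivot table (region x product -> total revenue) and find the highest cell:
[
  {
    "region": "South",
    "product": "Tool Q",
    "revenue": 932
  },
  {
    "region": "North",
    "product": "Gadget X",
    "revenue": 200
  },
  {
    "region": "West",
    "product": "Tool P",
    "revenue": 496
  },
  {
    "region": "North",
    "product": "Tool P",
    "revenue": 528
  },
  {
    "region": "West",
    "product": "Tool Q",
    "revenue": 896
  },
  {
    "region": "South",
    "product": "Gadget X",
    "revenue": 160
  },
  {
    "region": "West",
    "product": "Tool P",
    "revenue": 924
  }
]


Pivot: region (rows) x product (columns) -> total revenue

     Gadget X      Tool P        Tool Q      
North          200           528             0  
South          160             0           932  
West             0          1420           896  

Highest: West / Tool P = $1420

West / Tool P = $1420


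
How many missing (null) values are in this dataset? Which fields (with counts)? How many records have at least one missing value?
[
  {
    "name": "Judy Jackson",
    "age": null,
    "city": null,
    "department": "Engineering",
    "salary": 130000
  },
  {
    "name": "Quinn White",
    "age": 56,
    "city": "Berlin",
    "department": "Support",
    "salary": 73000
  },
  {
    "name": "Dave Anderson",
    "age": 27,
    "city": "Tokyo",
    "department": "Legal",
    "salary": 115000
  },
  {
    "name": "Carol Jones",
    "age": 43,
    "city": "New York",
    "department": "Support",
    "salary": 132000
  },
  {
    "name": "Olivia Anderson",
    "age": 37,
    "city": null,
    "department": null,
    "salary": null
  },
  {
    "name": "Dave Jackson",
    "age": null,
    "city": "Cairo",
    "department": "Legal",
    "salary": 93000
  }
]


Checking for missing (null) values in 6 records:

  Judy Jackson: age, city
  Quinn White: complete
  Dave Anderson: complete
  Carol Jones: complete
  Olivia Anderson: city, department, salary
  Dave Jackson: age

Per field:
  name: 0 missing
  age: 2 missing
  city: 2 missing
  department: 1 missing
  salary: 1 missing

Total missing values: 6
Records with any missing: 3

6 missing values (age: 2, city: 2, department: 1, salary: 1); 3 incomplete records
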